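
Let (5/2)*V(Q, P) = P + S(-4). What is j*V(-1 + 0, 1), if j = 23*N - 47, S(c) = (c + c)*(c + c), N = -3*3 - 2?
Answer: -7800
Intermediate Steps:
N = -11 (N = -9 - 2 = -11)
S(c) = 4*c**2 (S(c) = (2*c)*(2*c) = 4*c**2)
j = -300 (j = 23*(-11) - 47 = -253 - 47 = -300)
V(Q, P) = 128/5 + 2*P/5 (V(Q, P) = 2*(P + 4*(-4)**2)/5 = 2*(P + 4*16)/5 = 2*(P + 64)/5 = 2*(64 + P)/5 = 128/5 + 2*P/5)
j*V(-1 + 0, 1) = -300*(128/5 + (2/5)*1) = -300*(128/5 + 2/5) = -300*26 = -7800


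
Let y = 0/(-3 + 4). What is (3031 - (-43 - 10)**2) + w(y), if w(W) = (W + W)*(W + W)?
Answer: 222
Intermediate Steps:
y = 0 (y = 0/1 = 0*1 = 0)
w(W) = 4*W**2 (w(W) = (2*W)*(2*W) = 4*W**2)
(3031 - (-43 - 10)**2) + w(y) = (3031 - (-43 - 10)**2) + 4*0**2 = (3031 - 1*(-53)**2) + 4*0 = (3031 - 1*2809) + 0 = (3031 - 2809) + 0 = 222 + 0 = 222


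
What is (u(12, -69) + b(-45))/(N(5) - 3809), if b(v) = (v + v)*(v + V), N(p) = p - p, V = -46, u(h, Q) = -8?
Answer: -8182/3809 ≈ -2.1481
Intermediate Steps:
N(p) = 0
b(v) = 2*v*(-46 + v) (b(v) = (v + v)*(v - 46) = (2*v)*(-46 + v) = 2*v*(-46 + v))
(u(12, -69) + b(-45))/(N(5) - 3809) = (-8 + 2*(-45)*(-46 - 45))/(0 - 3809) = (-8 + 2*(-45)*(-91))/(-3809) = (-8 + 8190)*(-1/3809) = 8182*(-1/3809) = -8182/3809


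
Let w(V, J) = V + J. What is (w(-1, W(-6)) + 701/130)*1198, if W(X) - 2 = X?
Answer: 30549/65 ≈ 469.98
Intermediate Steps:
W(X) = 2 + X
w(V, J) = J + V
(w(-1, W(-6)) + 701/130)*1198 = (((2 - 6) - 1) + 701/130)*1198 = ((-4 - 1) + 701*(1/130))*1198 = (-5 + 701/130)*1198 = (51/130)*1198 = 30549/65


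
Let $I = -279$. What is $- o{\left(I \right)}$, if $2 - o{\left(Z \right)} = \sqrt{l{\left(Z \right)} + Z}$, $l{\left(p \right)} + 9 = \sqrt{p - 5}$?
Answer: $-2 + \sqrt{-288 + 2 i \sqrt{71}} \approx -1.5037 + 16.978 i$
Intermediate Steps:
$l{\left(p \right)} = -9 + \sqrt{-5 + p}$ ($l{\left(p \right)} = -9 + \sqrt{p - 5} = -9 + \sqrt{-5 + p}$)
$o{\left(Z \right)} = 2 - \sqrt{-9 + Z + \sqrt{-5 + Z}}$ ($o{\left(Z \right)} = 2 - \sqrt{\left(-9 + \sqrt{-5 + Z}\right) + Z} = 2 - \sqrt{-9 + Z + \sqrt{-5 + Z}}$)
$- o{\left(I \right)} = - (2 - \sqrt{-9 - 279 + \sqrt{-5 - 279}}) = - (2 - \sqrt{-9 - 279 + \sqrt{-284}}) = - (2 - \sqrt{-9 - 279 + 2 i \sqrt{71}}) = - (2 - \sqrt{-288 + 2 i \sqrt{71}}) = -2 + \sqrt{-288 + 2 i \sqrt{71}}$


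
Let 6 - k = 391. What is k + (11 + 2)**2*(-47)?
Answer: -8328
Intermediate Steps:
k = -385 (k = 6 - 1*391 = 6 - 391 = -385)
k + (11 + 2)**2*(-47) = -385 + (11 + 2)**2*(-47) = -385 + 13**2*(-47) = -385 + 169*(-47) = -385 - 7943 = -8328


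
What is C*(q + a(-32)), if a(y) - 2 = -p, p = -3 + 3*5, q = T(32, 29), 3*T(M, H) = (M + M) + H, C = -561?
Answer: -11781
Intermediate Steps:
T(M, H) = H/3 + 2*M/3 (T(M, H) = ((M + M) + H)/3 = (2*M + H)/3 = (H + 2*M)/3 = H/3 + 2*M/3)
q = 31 (q = (⅓)*29 + (⅔)*32 = 29/3 + 64/3 = 31)
p = 12 (p = -3 + 15 = 12)
a(y) = -10 (a(y) = 2 - 1*12 = 2 - 12 = -10)
C*(q + a(-32)) = -561*(31 - 10) = -561*21 = -11781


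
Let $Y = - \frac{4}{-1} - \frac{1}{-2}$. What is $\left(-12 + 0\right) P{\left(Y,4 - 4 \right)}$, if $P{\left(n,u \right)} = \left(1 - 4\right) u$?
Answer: $0$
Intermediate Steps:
$Y = \frac{9}{2}$ ($Y = \left(-4\right) \left(-1\right) - - \frac{1}{2} = 4 + \frac{1}{2} = \frac{9}{2} \approx 4.5$)
$P{\left(n,u \right)} = - 3 u$
$\left(-12 + 0\right) P{\left(Y,4 - 4 \right)} = \left(-12 + 0\right) \left(- 3 \left(4 - 4\right)\right) = - 12 \left(- 3 \left(4 - 4\right)\right) = - 12 \left(\left(-3\right) 0\right) = \left(-12\right) 0 = 0$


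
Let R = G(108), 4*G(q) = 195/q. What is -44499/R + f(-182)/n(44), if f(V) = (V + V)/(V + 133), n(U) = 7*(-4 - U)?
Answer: -289832321/2940 ≈ -98582.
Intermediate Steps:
G(q) = 195/(4*q) (G(q) = (195/q)/4 = 195/(4*q))
R = 65/144 (R = (195/4)/108 = (195/4)*(1/108) = 65/144 ≈ 0.45139)
n(U) = -28 - 7*U
f(V) = 2*V/(133 + V) (f(V) = (2*V)/(133 + V) = 2*V/(133 + V))
-44499/R + f(-182)/n(44) = -44499/65/144 + (2*(-182)/(133 - 182))/(-28 - 7*44) = -44499*144/65 + (2*(-182)/(-49))/(-28 - 308) = -492912/5 + (2*(-182)*(-1/49))/(-336) = -492912/5 + (52/7)*(-1/336) = -492912/5 - 13/588 = -289832321/2940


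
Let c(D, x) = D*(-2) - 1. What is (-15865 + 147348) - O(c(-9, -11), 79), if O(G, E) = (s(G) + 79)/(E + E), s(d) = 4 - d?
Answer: 10387124/79 ≈ 1.3148e+5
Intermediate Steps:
c(D, x) = -1 - 2*D (c(D, x) = -2*D - 1 = -1 - 2*D)
O(G, E) = (83 - G)/(2*E) (O(G, E) = ((4 - G) + 79)/(E + E) = (83 - G)/((2*E)) = (83 - G)*(1/(2*E)) = (83 - G)/(2*E))
(-15865 + 147348) - O(c(-9, -11), 79) = (-15865 + 147348) - (83 - (-1 - 2*(-9)))/(2*79) = 131483 - (83 - (-1 + 18))/(2*79) = 131483 - (83 - 1*17)/(2*79) = 131483 - (83 - 17)/(2*79) = 131483 - 66/(2*79) = 131483 - 1*33/79 = 131483 - 33/79 = 10387124/79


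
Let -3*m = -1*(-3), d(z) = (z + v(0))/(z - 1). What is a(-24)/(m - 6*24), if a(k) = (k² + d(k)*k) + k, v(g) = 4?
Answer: -2664/725 ≈ -3.6745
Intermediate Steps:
d(z) = (4 + z)/(-1 + z) (d(z) = (z + 4)/(z - 1) = (4 + z)/(-1 + z))
m = -1 (m = -(-1)*(-3)/3 = -⅓*3 = -1)
a(k) = k + k² + k*(4 + k)/(-1 + k) (a(k) = (k² + ((4 + k)/(-1 + k))*k) + k = (k² + k*(4 + k)/(-1 + k)) + k = k + k² + k*(4 + k)/(-1 + k))
a(-24)/(m - 6*24) = (-24*(3 - 24 + (-24)²)/(-1 - 24))/(-1 - 6*24) = (-24*(3 - 24 + 576)/(-25))/(-1 - 144) = -24*(-1/25)*555/(-145) = (2664/5)*(-1/145) = -2664/725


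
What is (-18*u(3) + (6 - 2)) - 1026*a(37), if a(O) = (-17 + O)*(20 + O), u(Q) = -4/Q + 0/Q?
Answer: -1169612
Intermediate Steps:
u(Q) = -4/Q (u(Q) = -4/Q + 0 = -4/Q)
(-18*u(3) + (6 - 2)) - 1026*a(37) = (-(-72)/3 + (6 - 2)) - 1026*(-340 + 37² + 3*37) = (-(-72)/3 + 4) - 1026*(-340 + 1369 + 111) = (-18*(-4/3) + 4) - 1026*1140 = (24 + 4) - 1169640 = 28 - 1169640 = -1169612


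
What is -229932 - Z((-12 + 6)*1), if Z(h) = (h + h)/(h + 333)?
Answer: -25062584/109 ≈ -2.2993e+5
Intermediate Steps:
Z(h) = 2*h/(333 + h) (Z(h) = (2*h)/(333 + h) = 2*h/(333 + h))
-229932 - Z((-12 + 6)*1) = -229932 - 2*(-12 + 6)*1/(333 + (-12 + 6)*1) = -229932 - 2*(-6*1)/(333 - 6*1) = -229932 - 2*(-6)/(333 - 6) = -229932 - 2*(-6)/327 = -229932 - 1*(-4/109) = -229932 + 4/109 = -25062584/109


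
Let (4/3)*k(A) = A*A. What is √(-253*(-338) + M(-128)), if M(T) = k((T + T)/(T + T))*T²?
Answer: √97802 ≈ 312.73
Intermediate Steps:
k(A) = 3*A²/4 (k(A) = 3*(A*A)/4 = 3*A²/4)
M(T) = 3*T²/4 (M(T) = (3*((T + T)/(T + T))²/4)*T² = (3*((2*T)/((2*T)))²/4)*T² = (3*((2*T)*(1/(2*T)))²/4)*T² = ((¾)*1²)*T² = ((¾)*1)*T² = 3*T²/4)
√(-253*(-338) + M(-128)) = √(-253*(-338) + (¾)*(-128)²) = √(85514 + (¾)*16384) = √(85514 + 12288) = √97802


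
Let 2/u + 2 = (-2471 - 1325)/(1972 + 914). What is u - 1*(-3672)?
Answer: 675537/184 ≈ 3671.4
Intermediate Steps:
u = -111/184 (u = 2/(-2 + (-2471 - 1325)/(1972 + 914)) = 2/(-2 - 3796/2886) = 2/(-2 - 3796*1/2886) = 2/(-2 - 146/111) = 2/(-368/111) = 2*(-111/368) = -111/184 ≈ -0.60326)
u - 1*(-3672) = -111/184 - 1*(-3672) = -111/184 + 3672 = 675537/184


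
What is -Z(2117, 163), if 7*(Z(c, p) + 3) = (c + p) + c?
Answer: -4376/7 ≈ -625.14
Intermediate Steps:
Z(c, p) = -3 + p/7 + 2*c/7 (Z(c, p) = -3 + ((c + p) + c)/7 = -3 + (p + 2*c)/7 = -3 + (p/7 + 2*c/7) = -3 + p/7 + 2*c/7)
-Z(2117, 163) = -(-3 + (⅐)*163 + (2/7)*2117) = -(-3 + 163/7 + 4234/7) = -1*4376/7 = -4376/7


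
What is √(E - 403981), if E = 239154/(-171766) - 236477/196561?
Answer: I*√115125849775172477916470733/16881248363 ≈ 635.6*I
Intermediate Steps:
E = -43813528888/16881248363 (E = 239154*(-1/171766) - 236477*1/196561 = -119577/85883 - 236477/196561 = -43813528888/16881248363 ≈ -2.5954)
√(E - 403981) = √(-43813528888/16881248363 - 403981) = √(-6819747408461991/16881248363) = I*√115125849775172477916470733/16881248363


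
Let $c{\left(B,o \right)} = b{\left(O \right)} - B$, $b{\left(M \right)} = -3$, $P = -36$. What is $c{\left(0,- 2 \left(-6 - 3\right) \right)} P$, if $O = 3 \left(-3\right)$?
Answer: $108$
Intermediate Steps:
$O = -9$
$c{\left(B,o \right)} = -3 - B$
$c{\left(0,- 2 \left(-6 - 3\right) \right)} P = \left(-3 - 0\right) \left(-36\right) = \left(-3 + 0\right) \left(-36\right) = \left(-3\right) \left(-36\right) = 108$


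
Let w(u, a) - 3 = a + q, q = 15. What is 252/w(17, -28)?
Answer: -126/5 ≈ -25.200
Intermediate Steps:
w(u, a) = 18 + a (w(u, a) = 3 + (a + 15) = 3 + (15 + a) = 18 + a)
252/w(17, -28) = 252/(18 - 28) = 252/(-10) = 252*(-⅒) = -126/5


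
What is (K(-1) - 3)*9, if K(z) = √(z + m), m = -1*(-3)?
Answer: -27 + 9*√2 ≈ -14.272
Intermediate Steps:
m = 3
K(z) = √(3 + z) (K(z) = √(z + 3) = √(3 + z))
(K(-1) - 3)*9 = (√(3 - 1) - 3)*9 = (√2 - 3)*9 = (-3 + √2)*9 = -27 + 9*√2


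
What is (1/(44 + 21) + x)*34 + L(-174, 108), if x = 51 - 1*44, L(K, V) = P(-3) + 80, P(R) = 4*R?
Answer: 19924/65 ≈ 306.52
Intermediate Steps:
L(K, V) = 68 (L(K, V) = 4*(-3) + 80 = -12 + 80 = 68)
x = 7 (x = 51 - 44 = 7)
(1/(44 + 21) + x)*34 + L(-174, 108) = (1/(44 + 21) + 7)*34 + 68 = (1/65 + 7)*34 + 68 = (456/65)*34 + 68 = 15504/65 + 68 = 19924/65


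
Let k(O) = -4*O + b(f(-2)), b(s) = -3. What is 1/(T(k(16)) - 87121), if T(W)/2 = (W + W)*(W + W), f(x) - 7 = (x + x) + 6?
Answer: -1/51209 ≈ -1.9528e-5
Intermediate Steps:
f(x) = 13 + 2*x (f(x) = 7 + ((x + x) + 6) = 7 + (2*x + 6) = 7 + (6 + 2*x) = 13 + 2*x)
k(O) = -3 - 4*O (k(O) = -4*O - 3 = -3 - 4*O)
T(W) = 8*W**2 (T(W) = 2*((W + W)*(W + W)) = 2*((2*W)*(2*W)) = 2*(4*W**2) = 8*W**2)
1/(T(k(16)) - 87121) = 1/(8*(-3 - 4*16)**2 - 87121) = 1/(8*(-3 - 64)**2 - 87121) = 1/(8*(-67)**2 - 87121) = 1/(8*4489 - 87121) = 1/(35912 - 87121) = 1/(-51209) = -1/51209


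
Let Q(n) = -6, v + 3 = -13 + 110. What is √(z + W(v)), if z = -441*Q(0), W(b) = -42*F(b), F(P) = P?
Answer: I*√1302 ≈ 36.083*I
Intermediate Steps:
v = 94 (v = -3 + (-13 + 110) = -3 + 97 = 94)
W(b) = -42*b
z = 2646 (z = -441*(-6) = 2646)
√(z + W(v)) = √(2646 - 42*94) = √(2646 - 3948) = √(-1302) = I*√1302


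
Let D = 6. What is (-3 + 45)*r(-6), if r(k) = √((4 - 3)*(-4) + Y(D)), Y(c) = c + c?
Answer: 84*√2 ≈ 118.79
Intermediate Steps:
Y(c) = 2*c
r(k) = 2*√2 (r(k) = √((4 - 3)*(-4) + 2*6) = √(1*(-4) + 12) = √(-4 + 12) = √8 = 2*√2)
(-3 + 45)*r(-6) = (-3 + 45)*(2*√2) = 42*(2*√2) = 84*√2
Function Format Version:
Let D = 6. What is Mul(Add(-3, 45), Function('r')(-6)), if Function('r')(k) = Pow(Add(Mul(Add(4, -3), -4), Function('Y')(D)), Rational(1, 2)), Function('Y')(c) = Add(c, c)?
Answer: Mul(84, Pow(2, Rational(1, 2))) ≈ 118.79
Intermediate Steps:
Function('Y')(c) = Mul(2, c)
Function('r')(k) = Mul(2, Pow(2, Rational(1, 2))) (Function('r')(k) = Pow(Add(Mul(Add(4, -3), -4), Mul(2, 6)), Rational(1, 2)) = Pow(Add(Mul(1, -4), 12), Rational(1, 2)) = Pow(Add(-4, 12), Rational(1, 2)) = Pow(8, Rational(1, 2)) = Mul(2, Pow(2, Rational(1, 2))))
Mul(Add(-3, 45), Function('r')(-6)) = Mul(Add(-3, 45), Mul(2, Pow(2, Rational(1, 2)))) = Mul(42, Mul(2, Pow(2, Rational(1, 2)))) = Mul(84, Pow(2, Rational(1, 2)))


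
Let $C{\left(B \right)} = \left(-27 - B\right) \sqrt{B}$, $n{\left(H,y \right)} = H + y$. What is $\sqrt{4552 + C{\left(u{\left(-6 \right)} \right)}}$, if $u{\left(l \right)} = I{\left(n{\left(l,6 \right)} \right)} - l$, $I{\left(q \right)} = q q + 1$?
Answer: $\sqrt{4552 - 34 \sqrt{7}} \approx 66.799$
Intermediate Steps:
$I{\left(q \right)} = 1 + q^{2}$ ($I{\left(q \right)} = q^{2} + 1 = 1 + q^{2}$)
$u{\left(l \right)} = 1 + \left(6 + l\right)^{2} - l$ ($u{\left(l \right)} = \left(1 + \left(l + 6\right)^{2}\right) - l = \left(1 + \left(6 + l\right)^{2}\right) - l = 1 + \left(6 + l\right)^{2} - l$)
$C{\left(B \right)} = \sqrt{B} \left(-27 - B\right)$
$\sqrt{4552 + C{\left(u{\left(-6 \right)} \right)}} = \sqrt{4552 + \sqrt{1 + \left(6 - 6\right)^{2} - -6} \left(-27 - \left(1 + \left(6 - 6\right)^{2} - -6\right)\right)} = \sqrt{4552 + \sqrt{1 + 0^{2} + 6} \left(-27 - \left(1 + 0^{2} + 6\right)\right)} = \sqrt{4552 + \sqrt{1 + 0 + 6} \left(-27 - \left(1 + 0 + 6\right)\right)} = \sqrt{4552 + \sqrt{7} \left(-27 - 7\right)} = \sqrt{4552 + \sqrt{7} \left(-34\right)} = \sqrt{4552 - 34 \sqrt{7}}$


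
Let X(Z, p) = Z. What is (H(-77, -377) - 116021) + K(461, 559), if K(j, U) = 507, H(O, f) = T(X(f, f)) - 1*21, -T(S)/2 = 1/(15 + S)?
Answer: -20911834/181 ≈ -1.1554e+5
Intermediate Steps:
T(S) = -2/(15 + S)
H(O, f) = -21 - 2/(15 + f) (H(O, f) = -2/(15 + f) - 1*21 = -2/(15 + f) - 21 = -21 - 2/(15 + f))
(H(-77, -377) - 116021) + K(461, 559) = ((-317 - 21*(-377))/(15 - 377) - 116021) + 507 = ((-317 + 7917)/(-362) - 116021) + 507 = (-1/362*7600 - 116021) + 507 = (-3800/181 - 116021) + 507 = -21003601/181 + 507 = -20911834/181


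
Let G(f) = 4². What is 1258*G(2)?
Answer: 20128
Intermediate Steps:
G(f) = 16
1258*G(2) = 1258*16 = 20128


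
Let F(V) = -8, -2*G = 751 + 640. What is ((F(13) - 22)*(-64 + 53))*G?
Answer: -229515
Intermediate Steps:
G = -1391/2 (G = -(751 + 640)/2 = -½*1391 = -1391/2 ≈ -695.50)
((F(13) - 22)*(-64 + 53))*G = ((-8 - 22)*(-64 + 53))*(-1391/2) = -30*(-11)*(-1391/2) = 330*(-1391/2) = -229515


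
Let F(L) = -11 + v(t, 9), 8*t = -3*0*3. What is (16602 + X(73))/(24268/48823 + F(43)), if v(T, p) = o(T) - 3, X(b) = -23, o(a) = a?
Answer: -809436517/659254 ≈ -1227.8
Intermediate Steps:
t = 0 (t = (-3*0*3)/8 = (0*3)/8 = (1/8)*0 = 0)
v(T, p) = -3 + T (v(T, p) = T - 3 = -3 + T)
F(L) = -14 (F(L) = -11 + (-3 + 0) = -11 - 3 = -14)
(16602 + X(73))/(24268/48823 + F(43)) = (16602 - 23)/(24268/48823 - 14) = 16579/(24268*(1/48823) - 14) = 16579/(24268/48823 - 14) = 16579/(-659254/48823) = 16579*(-48823/659254) = -809436517/659254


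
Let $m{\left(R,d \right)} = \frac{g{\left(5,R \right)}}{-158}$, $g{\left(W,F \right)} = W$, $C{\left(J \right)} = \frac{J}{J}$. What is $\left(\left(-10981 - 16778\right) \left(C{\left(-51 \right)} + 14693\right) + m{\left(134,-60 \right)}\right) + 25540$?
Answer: $- \frac{64442702553}{158} \approx -4.0787 \cdot 10^{8}$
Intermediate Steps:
$C{\left(J \right)} = 1$
$m{\left(R,d \right)} = - \frac{5}{158}$ ($m{\left(R,d \right)} = \frac{5}{-158} = 5 \left(- \frac{1}{158}\right) = - \frac{5}{158}$)
$\left(\left(-10981 - 16778\right) \left(C{\left(-51 \right)} + 14693\right) + m{\left(134,-60 \right)}\right) + 25540 = \left(\left(-10981 - 16778\right) \left(1 + 14693\right) - \frac{5}{158}\right) + 25540 = \left(\left(-27759\right) 14694 - \frac{5}{158}\right) + 25540 = \left(-407890746 - \frac{5}{158}\right) + 25540 = - \frac{64446737873}{158} + 25540 = - \frac{64442702553}{158}$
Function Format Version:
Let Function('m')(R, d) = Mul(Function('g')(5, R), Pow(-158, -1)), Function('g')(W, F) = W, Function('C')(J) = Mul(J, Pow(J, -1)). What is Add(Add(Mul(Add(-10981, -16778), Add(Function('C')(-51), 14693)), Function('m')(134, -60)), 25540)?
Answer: Rational(-64442702553, 158) ≈ -4.0787e+8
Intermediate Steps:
Function('C')(J) = 1
Function('m')(R, d) = Rational(-5, 158) (Function('m')(R, d) = Mul(5, Pow(-158, -1)) = Mul(5, Rational(-1, 158)) = Rational(-5, 158))
Add(Add(Mul(Add(-10981, -16778), Add(Function('C')(-51), 14693)), Function('m')(134, -60)), 25540) = Add(Add(Mul(Add(-10981, -16778), Add(1, 14693)), Rational(-5, 158)), 25540) = Add(Add(Mul(-27759, 14694), Rational(-5, 158)), 25540) = Add(Add(-407890746, Rational(-5, 158)), 25540) = Add(Rational(-64446737873, 158), 25540) = Rational(-64442702553, 158)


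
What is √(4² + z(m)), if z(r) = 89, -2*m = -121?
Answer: √105 ≈ 10.247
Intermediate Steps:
m = 121/2 (m = -½*(-121) = 121/2 ≈ 60.500)
√(4² + z(m)) = √(4² + 89) = √(16 + 89) = √105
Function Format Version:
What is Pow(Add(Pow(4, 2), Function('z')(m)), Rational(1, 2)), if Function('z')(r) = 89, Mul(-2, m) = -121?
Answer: Pow(105, Rational(1, 2)) ≈ 10.247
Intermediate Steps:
m = Rational(121, 2) (m = Mul(Rational(-1, 2), -121) = Rational(121, 2) ≈ 60.500)
Pow(Add(Pow(4, 2), Function('z')(m)), Rational(1, 2)) = Pow(Add(Pow(4, 2), 89), Rational(1, 2)) = Pow(Add(16, 89), Rational(1, 2)) = Pow(105, Rational(1, 2))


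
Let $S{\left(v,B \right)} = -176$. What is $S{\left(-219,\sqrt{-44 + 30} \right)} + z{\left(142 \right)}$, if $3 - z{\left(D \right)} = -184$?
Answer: $11$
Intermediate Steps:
$z{\left(D \right)} = 187$ ($z{\left(D \right)} = 3 - -184 = 3 + 184 = 187$)
$S{\left(-219,\sqrt{-44 + 30} \right)} + z{\left(142 \right)} = -176 + 187 = 11$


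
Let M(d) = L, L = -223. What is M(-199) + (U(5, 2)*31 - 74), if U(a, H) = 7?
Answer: -80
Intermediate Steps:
M(d) = -223
M(-199) + (U(5, 2)*31 - 74) = -223 + (7*31 - 74) = -223 + (217 - 74) = -223 + 143 = -80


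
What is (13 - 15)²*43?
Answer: 172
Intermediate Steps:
(13 - 15)²*43 = (-2)²*43 = 4*43 = 172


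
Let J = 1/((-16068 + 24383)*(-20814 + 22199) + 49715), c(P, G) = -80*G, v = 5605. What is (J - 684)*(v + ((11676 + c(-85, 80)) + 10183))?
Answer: -83320096558588/5782995 ≈ -1.4408e+7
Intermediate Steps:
J = 1/11565990 (J = 1/(8315*1385 + 49715) = 1/(11516275 + 49715) = 1/11565990 ≈ 8.6460e-8)
(J - 684)*(v + ((11676 + c(-85, 80)) + 10183)) = (1/11565990 - 684)*(5605 + ((11676 - 80*80) + 10183)) = -7911137159*(5605 + ((11676 - 6400) + 10183))/11565990 = -7911137159*(5605 + (5276 + 10183))/11565990 = -7911137159*(5605 + 15459)/11565990 = -7911137159/11565990*21064 = -83320096558588/5782995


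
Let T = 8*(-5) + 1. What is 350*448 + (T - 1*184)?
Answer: 156577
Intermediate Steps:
T = -39 (T = -40 + 1 = -39)
350*448 + (T - 1*184) = 350*448 + (-39 - 1*184) = 156800 + (-39 - 184) = 156800 - 223 = 156577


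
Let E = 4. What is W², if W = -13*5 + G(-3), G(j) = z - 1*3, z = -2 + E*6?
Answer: 2116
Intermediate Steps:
z = 22 (z = -2 + 4*6 = -2 + 24 = 22)
G(j) = 19 (G(j) = 22 - 1*3 = 22 - 3 = 19)
W = -46 (W = -13*5 + 19 = -65 + 19 = -46)
W² = (-46)² = 2116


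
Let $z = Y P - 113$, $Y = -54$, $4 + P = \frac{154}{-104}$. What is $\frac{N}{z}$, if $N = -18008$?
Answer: $- \frac{468208}{4757} \approx -98.425$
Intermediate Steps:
$P = - \frac{285}{52}$ ($P = -4 + \frac{154}{-104} = -4 + 154 \left(- \frac{1}{104}\right) = -4 - \frac{77}{52} = - \frac{285}{52} \approx -5.4808$)
$z = \frac{4757}{26}$ ($z = \left(-54\right) \left(- \frac{285}{52}\right) - 113 = \frac{7695}{26} - 113 = \frac{4757}{26} \approx 182.96$)
$\frac{N}{z} = - \frac{18008}{\frac{4757}{26}} = \left(-18008\right) \frac{26}{4757} = - \frac{468208}{4757}$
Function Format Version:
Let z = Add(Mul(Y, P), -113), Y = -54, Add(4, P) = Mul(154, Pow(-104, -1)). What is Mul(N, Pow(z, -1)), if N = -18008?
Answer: Rational(-468208, 4757) ≈ -98.425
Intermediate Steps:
P = Rational(-285, 52) (P = Add(-4, Mul(154, Pow(-104, -1))) = Add(-4, Mul(154, Rational(-1, 104))) = Add(-4, Rational(-77, 52)) = Rational(-285, 52) ≈ -5.4808)
z = Rational(4757, 26) (z = Add(Mul(-54, Rational(-285, 52)), -113) = Add(Rational(7695, 26), -113) = Rational(4757, 26) ≈ 182.96)
Mul(N, Pow(z, -1)) = Mul(-18008, Pow(Rational(4757, 26), -1)) = Mul(-18008, Rational(26, 4757)) = Rational(-468208, 4757)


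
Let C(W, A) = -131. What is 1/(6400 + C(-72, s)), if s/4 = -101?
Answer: 1/6269 ≈ 0.00015952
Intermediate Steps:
s = -404 (s = 4*(-101) = -404)
1/(6400 + C(-72, s)) = 1/(6400 - 131) = 1/6269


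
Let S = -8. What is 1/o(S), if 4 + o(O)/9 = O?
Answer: -1/108 ≈ -0.0092593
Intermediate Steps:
o(O) = -36 + 9*O
1/o(S) = 1/(-36 + 9*(-8)) = 1/(-36 - 72) = 1/(-108) = -1/108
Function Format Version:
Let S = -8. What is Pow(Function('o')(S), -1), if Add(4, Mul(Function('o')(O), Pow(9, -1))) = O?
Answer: Rational(-1, 108) ≈ -0.0092593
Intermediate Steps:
Function('o')(O) = Add(-36, Mul(9, O))
Pow(Function('o')(S), -1) = Pow(Add(-36, Mul(9, -8)), -1) = Pow(Add(-36, -72), -1) = Pow(-108, -1) = Rational(-1, 108)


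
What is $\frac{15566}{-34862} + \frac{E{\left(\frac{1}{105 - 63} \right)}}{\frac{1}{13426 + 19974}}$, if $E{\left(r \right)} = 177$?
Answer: $\frac{103048578017}{17431} \approx 5.9118 \cdot 10^{6}$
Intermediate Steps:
$\frac{15566}{-34862} + \frac{E{\left(\frac{1}{105 - 63} \right)}}{\frac{1}{13426 + 19974}} = \frac{15566}{-34862} + \frac{177}{\frac{1}{13426 + 19974}} = 15566 \left(- \frac{1}{34862}\right) + \frac{177}{\frac{1}{33400}} = - \frac{7783}{17431} + 177 \frac{1}{\frac{1}{33400}} = - \frac{7783}{17431} + 177 \cdot 33400 = - \frac{7783}{17431} + 5911800 = \frac{103048578017}{17431}$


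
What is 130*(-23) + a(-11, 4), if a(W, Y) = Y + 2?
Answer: -2984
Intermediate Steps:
a(W, Y) = 2 + Y
130*(-23) + a(-11, 4) = 130*(-23) + (2 + 4) = -2990 + 6 = -2984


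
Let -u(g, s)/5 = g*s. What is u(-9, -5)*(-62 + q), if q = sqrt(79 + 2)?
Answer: 11925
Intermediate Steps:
u(g, s) = -5*g*s
q = 9 (q = sqrt(81) = 9)
u(-9, -5)*(-62 + q) = (-5*(-9)*(-5))*(-62 + 9) = -225*(-53) = 11925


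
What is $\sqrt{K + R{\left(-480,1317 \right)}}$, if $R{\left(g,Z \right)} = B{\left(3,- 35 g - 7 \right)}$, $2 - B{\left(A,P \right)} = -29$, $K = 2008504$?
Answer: $\sqrt{2008535} \approx 1417.2$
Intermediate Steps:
$B{\left(A,P \right)} = 31$ ($B{\left(A,P \right)} = 2 - -29 = 2 + 29 = 31$)
$R{\left(g,Z \right)} = 31$
$\sqrt{K + R{\left(-480,1317 \right)}} = \sqrt{2008504 + 31} = \sqrt{2008535}$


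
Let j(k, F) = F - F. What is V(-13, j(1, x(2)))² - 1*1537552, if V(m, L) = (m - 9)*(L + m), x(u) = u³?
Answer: -1455756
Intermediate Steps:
j(k, F) = 0
V(m, L) = (-9 + m)*(L + m)
V(-13, j(1, x(2)))² - 1*1537552 = ((-13)² - 9*0 - 9*(-13) + 0*(-13))² - 1*1537552 = (169 + 0 + 117 + 0)² - 1537552 = 286² - 1537552 = 81796 - 1537552 = -1455756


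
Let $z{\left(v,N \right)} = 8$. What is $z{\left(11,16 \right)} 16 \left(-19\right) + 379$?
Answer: $-2053$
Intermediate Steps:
$z{\left(11,16 \right)} 16 \left(-19\right) + 379 = 8 \cdot 16 \left(-19\right) + 379 = 8 \left(-304\right) + 379 = -2432 + 379 = -2053$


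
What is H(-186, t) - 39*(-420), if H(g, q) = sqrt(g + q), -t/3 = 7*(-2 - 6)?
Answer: 16380 + 3*I*sqrt(2) ≈ 16380.0 + 4.2426*I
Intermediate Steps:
t = 168 (t = -21*(-2 - 6) = -21*(-8) = -3*(-56) = 168)
H(-186, t) - 39*(-420) = sqrt(-186 + 168) - 39*(-420) = sqrt(-18) + 16380 = 3*I*sqrt(2) + 16380 = 16380 + 3*I*sqrt(2)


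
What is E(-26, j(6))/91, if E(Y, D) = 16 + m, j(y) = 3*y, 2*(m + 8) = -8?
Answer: 4/91 ≈ 0.043956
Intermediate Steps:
m = -12 (m = -8 + (½)*(-8) = -8 - 4 = -12)
E(Y, D) = 4 (E(Y, D) = 16 - 12 = 4)
E(-26, j(6))/91 = 4/91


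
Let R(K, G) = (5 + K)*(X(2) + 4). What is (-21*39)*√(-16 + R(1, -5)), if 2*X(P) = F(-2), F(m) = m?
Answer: -819*√2 ≈ -1158.2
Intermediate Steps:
X(P) = -1 (X(P) = (½)*(-2) = -1)
R(K, G) = 15 + 3*K (R(K, G) = (5 + K)*(-1 + 4) = (5 + K)*3 = 15 + 3*K)
(-21*39)*√(-16 + R(1, -5)) = (-21*39)*√(-16 + (15 + 3*1)) = -819*√(-16 + (15 + 3)) = -819*√(-16 + 18) = -819*√2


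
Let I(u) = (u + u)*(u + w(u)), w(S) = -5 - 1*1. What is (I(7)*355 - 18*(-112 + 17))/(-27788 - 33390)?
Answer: -3340/30589 ≈ -0.10919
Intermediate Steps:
w(S) = -6 (w(S) = -5 - 1 = -6)
I(u) = 2*u*(-6 + u) (I(u) = (u + u)*(u - 6) = (2*u)*(-6 + u) = 2*u*(-6 + u))
(I(7)*355 - 18*(-112 + 17))/(-27788 - 33390) = ((2*7*(-6 + 7))*355 - 18*(-112 + 17))/(-27788 - 33390) = ((2*7*1)*355 - 18*(-95))/(-61178) = (14*355 + 1710)*(-1/61178) = (4970 + 1710)*(-1/61178) = 6680*(-1/61178) = -3340/30589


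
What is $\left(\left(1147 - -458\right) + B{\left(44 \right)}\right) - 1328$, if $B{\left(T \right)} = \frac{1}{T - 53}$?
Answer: $\frac{2492}{9} \approx 276.89$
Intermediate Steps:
$B{\left(T \right)} = \frac{1}{-53 + T}$
$\left(\left(1147 - -458\right) + B{\left(44 \right)}\right) - 1328 = \left(\left(1147 - -458\right) + \frac{1}{-53 + 44}\right) - 1328 = \left(\left(1147 + 458\right) + \frac{1}{-9}\right) - 1328 = \left(1605 - \frac{1}{9}\right) - 1328 = \frac{14444}{9} - 1328 = \frac{2492}{9}$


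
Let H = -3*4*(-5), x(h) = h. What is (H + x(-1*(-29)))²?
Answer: 7921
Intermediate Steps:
H = 60 (H = -12*(-5) = 60)
(H + x(-1*(-29)))² = (60 - 1*(-29))² = (60 + 29)² = 89² = 7921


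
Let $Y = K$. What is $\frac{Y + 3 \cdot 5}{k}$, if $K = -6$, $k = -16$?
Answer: $- \frac{9}{16} \approx -0.5625$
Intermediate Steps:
$Y = -6$
$\frac{Y + 3 \cdot 5}{k} = \frac{-6 + 3 \cdot 5}{-16} = \left(-6 + 15\right) \left(- \frac{1}{16}\right) = 9 \left(- \frac{1}{16}\right) = - \frac{9}{16}$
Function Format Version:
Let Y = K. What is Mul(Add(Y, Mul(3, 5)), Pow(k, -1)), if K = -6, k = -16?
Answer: Rational(-9, 16) ≈ -0.56250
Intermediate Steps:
Y = -6
Mul(Add(Y, Mul(3, 5)), Pow(k, -1)) = Mul(Add(-6, Mul(3, 5)), Pow(-16, -1)) = Mul(Add(-6, 15), Rational(-1, 16)) = Mul(9, Rational(-1, 16)) = Rational(-9, 16)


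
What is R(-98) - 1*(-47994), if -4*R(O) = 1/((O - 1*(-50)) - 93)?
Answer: 27068617/564 ≈ 47994.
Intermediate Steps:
R(O) = -1/(4*(-43 + O)) (R(O) = -1/(4*((O - 1*(-50)) - 93)) = -1/(4*((O + 50) - 93)) = -1/(4*((50 + O) - 93)) = -1/(4*(-43 + O)))
R(-98) - 1*(-47994) = -1/(-172 + 4*(-98)) - 1*(-47994) = -1/(-172 - 392) + 47994 = -1/(-564) + 47994 = -1*(-1/564) + 47994 = 1/564 + 47994 = 27068617/564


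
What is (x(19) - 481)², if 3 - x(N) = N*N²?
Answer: 53831569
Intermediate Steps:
x(N) = 3 - N³ (x(N) = 3 - N*N² = 3 - N³)
(x(19) - 481)² = ((3 - 1*19³) - 481)² = ((3 - 1*6859) - 481)² = ((3 - 6859) - 481)² = (-6856 - 481)² = (-7337)² = 53831569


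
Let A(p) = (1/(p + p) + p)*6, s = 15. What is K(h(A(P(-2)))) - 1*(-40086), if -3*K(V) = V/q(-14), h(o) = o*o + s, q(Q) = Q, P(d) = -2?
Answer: 2245079/56 ≈ 40091.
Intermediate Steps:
A(p) = 3/p + 6*p (A(p) = (1/(2*p) + p)*6 = (p + 1/(2*p))*6 = 3/p + 6*p)
h(o) = 15 + o² (h(o) = o*o + 15 = o² + 15 = 15 + o²)
K(V) = V/42 (K(V) = -V/(3*(-14)) = -V*(-1)/(3*14) = -(-1)*V/42 = V/42)
K(h(A(P(-2)))) - 1*(-40086) = (15 + (3/(-2) + 6*(-2))²)/42 - 1*(-40086) = (15 + (3*(-½) - 12)²)/42 + 40086 = (15 + (-3/2 - 12)²)/42 + 40086 = (15 + (-27/2)²)/42 + 40086 = (15 + 729/4)/42 + 40086 = (1/42)*(789/4) + 40086 = 263/56 + 40086 = 2245079/56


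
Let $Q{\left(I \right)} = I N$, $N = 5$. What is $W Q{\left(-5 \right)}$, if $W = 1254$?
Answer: $-31350$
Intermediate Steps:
$Q{\left(I \right)} = 5 I$ ($Q{\left(I \right)} = I 5 = 5 I$)
$W Q{\left(-5 \right)} = 1254 \cdot 5 \left(-5\right) = 1254 \left(-25\right) = -31350$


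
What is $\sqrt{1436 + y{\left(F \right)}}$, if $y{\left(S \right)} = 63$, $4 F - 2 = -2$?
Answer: $\sqrt{1499} \approx 38.717$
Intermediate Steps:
$F = 0$ ($F = \frac{1}{2} + \frac{1}{4} \left(-2\right) = \frac{1}{2} - \frac{1}{2} = 0$)
$\sqrt{1436 + y{\left(F \right)}} = \sqrt{1436 + 63} = \sqrt{1499}$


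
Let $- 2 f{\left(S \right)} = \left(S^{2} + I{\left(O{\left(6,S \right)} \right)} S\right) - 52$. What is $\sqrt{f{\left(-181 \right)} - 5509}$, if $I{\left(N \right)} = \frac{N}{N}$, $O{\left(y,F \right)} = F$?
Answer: $i \sqrt{21773} \approx 147.56 i$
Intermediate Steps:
$I{\left(N \right)} = 1$
$f{\left(S \right)} = 26 - \frac{S}{2} - \frac{S^{2}}{2}$ ($f{\left(S \right)} = - \frac{\left(S^{2} + 1 S\right) - 52}{2} = - \frac{\left(S^{2} + S\right) - 52}{2} = - \frac{\left(S + S^{2}\right) - 52}{2} = - \frac{-52 + S + S^{2}}{2} = 26 - \frac{S}{2} - \frac{S^{2}}{2}$)
$\sqrt{f{\left(-181 \right)} - 5509} = \sqrt{\left(26 - - \frac{181}{2} - \frac{\left(-181\right)^{2}}{2}\right) - 5509} = \sqrt{\left(26 + \frac{181}{2} - \frac{32761}{2}\right) - 5509} = \sqrt{-16264 - 5509} = \sqrt{-21773} = i \sqrt{21773}$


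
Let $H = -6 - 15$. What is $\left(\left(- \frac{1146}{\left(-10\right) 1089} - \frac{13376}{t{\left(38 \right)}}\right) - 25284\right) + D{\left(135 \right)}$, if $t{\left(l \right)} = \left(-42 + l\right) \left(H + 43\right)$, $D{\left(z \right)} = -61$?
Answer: $- \frac{45725104}{1815} \approx -25193.0$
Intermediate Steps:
$H = -21$
$t{\left(l \right)} = -924 + 22 l$ ($t{\left(l \right)} = \left(-42 + l\right) \left(-21 + 43\right) = \left(-42 + l\right) 22 = -924 + 22 l$)
$\left(\left(- \frac{1146}{\left(-10\right) 1089} - \frac{13376}{t{\left(38 \right)}}\right) - 25284\right) + D{\left(135 \right)} = \left(\left(- \frac{1146}{\left(-10\right) 1089} - \frac{13376}{-924 + 22 \cdot 38}\right) - 25284\right) - 61 = \left(\left(- \frac{1146}{-10890} - \frac{13376}{-924 + 836}\right) - 25284\right) - 61 = \left(\left(\left(-1146\right) \left(- \frac{1}{10890}\right) - \frac{13376}{-88}\right) - 25284\right) - 61 = \left(\left(\frac{191}{1815} - -152\right) - 25284\right) - 61 = \left(\left(\frac{191}{1815} + 152\right) - 25284\right) - 61 = \left(\frac{276071}{1815} - 25284\right) - 61 = - \frac{45614389}{1815} - 61 = - \frac{45725104}{1815}$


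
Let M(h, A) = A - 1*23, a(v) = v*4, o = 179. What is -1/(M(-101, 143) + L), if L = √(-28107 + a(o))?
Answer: I/(-120*I + 7*√559) ≈ -0.0028714 + 0.0039602*I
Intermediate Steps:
a(v) = 4*v
L = 7*I*√559 (L = √(-28107 + 4*179) = √(-28107 + 716) = √(-27391) = 7*I*√559 ≈ 165.5*I)
M(h, A) = -23 + A (M(h, A) = A - 23 = -23 + A)
-1/(M(-101, 143) + L) = -1/((-23 + 143) + 7*I*√559) = -1/(120 + 7*I*√559)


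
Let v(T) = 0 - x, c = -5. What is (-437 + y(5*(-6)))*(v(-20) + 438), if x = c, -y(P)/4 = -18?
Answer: -161695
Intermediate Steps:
y(P) = 72 (y(P) = -4*(-18) = 72)
x = -5
v(T) = 5 (v(T) = 0 - 1*(-5) = 0 + 5 = 5)
(-437 + y(5*(-6)))*(v(-20) + 438) = (-437 + 72)*(5 + 438) = -365*443 = -161695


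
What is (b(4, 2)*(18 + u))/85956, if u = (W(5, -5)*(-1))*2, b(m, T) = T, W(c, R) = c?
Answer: 4/21489 ≈ 0.00018614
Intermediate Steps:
u = -10 (u = (5*(-1))*2 = -5*2 = -10)
(b(4, 2)*(18 + u))/85956 = (2*(18 - 10))/85956 = (2*8)*(1/85956) = 16*(1/85956) = 4/21489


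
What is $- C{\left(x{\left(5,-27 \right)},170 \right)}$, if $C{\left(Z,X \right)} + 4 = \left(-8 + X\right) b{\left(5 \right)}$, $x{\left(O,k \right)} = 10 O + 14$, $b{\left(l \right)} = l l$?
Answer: $-4046$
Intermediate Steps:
$b{\left(l \right)} = l^{2}$
$x{\left(O,k \right)} = 14 + 10 O$
$C{\left(Z,X \right)} = -204 + 25 X$ ($C{\left(Z,X \right)} = -4 + \left(-8 + X\right) 5^{2} = -4 + \left(-8 + X\right) 25 = -4 + \left(-200 + 25 X\right) = -204 + 25 X$)
$- C{\left(x{\left(5,-27 \right)},170 \right)} = - (-204 + 25 \cdot 170) = - (-204 + 4250) = \left(-1\right) 4046 = -4046$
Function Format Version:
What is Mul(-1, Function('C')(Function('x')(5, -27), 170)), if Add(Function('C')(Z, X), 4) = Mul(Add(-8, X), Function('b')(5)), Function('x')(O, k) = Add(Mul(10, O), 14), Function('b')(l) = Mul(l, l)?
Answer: -4046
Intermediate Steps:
Function('b')(l) = Pow(l, 2)
Function('x')(O, k) = Add(14, Mul(10, O))
Function('C')(Z, X) = Add(-204, Mul(25, X)) (Function('C')(Z, X) = Add(-4, Mul(Add(-8, X), Pow(5, 2))) = Add(-4, Mul(Add(-8, X), 25)) = Add(-4, Add(-200, Mul(25, X))) = Add(-204, Mul(25, X)))
Mul(-1, Function('C')(Function('x')(5, -27), 170)) = Mul(-1, Add(-204, Mul(25, 170))) = Mul(-1, Add(-204, 4250)) = Mul(-1, 4046) = -4046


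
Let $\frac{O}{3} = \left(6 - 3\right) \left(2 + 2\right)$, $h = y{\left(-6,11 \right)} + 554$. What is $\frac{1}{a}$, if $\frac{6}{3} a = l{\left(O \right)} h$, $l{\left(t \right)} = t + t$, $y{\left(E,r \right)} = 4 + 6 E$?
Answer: $\frac{1}{18792} \approx 5.3214 \cdot 10^{-5}$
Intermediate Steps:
$h = 522$ ($h = \left(4 + 6 \left(-6\right)\right) + 554 = \left(4 - 36\right) + 554 = -32 + 554 = 522$)
$O = 36$ ($O = 3 \left(6 - 3\right) \left(2 + 2\right) = 3 \cdot 3 \cdot 4 = 3 \cdot 12 = 36$)
$l{\left(t \right)} = 2 t$
$a = 18792$ ($a = \frac{2 \cdot 36 \cdot 522}{2} = \frac{72 \cdot 522}{2} = \frac{1}{2} \cdot 37584 = 18792$)
$\frac{1}{a} = \frac{1}{18792}$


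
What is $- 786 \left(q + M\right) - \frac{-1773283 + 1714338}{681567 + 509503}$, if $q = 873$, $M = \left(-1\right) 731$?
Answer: $- \frac{26587529179}{238214} \approx -1.1161 \cdot 10^{5}$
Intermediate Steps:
$M = -731$
$- 786 \left(q + M\right) - \frac{-1773283 + 1714338}{681567 + 509503} = - 786 \left(873 - 731\right) - \frac{-1773283 + 1714338}{681567 + 509503} = \left(-786\right) 142 - - \frac{58945}{1191070} = -111612 - \left(-58945\right) \frac{1}{1191070} = -111612 - - \frac{11789}{238214} = -111612 + \frac{11789}{238214} = - \frac{26587529179}{238214}$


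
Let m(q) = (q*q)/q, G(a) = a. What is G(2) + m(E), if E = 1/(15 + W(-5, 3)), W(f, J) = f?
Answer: 21/10 ≈ 2.1000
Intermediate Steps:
E = 1/10 (E = 1/(15 - 5) = 1/10 ≈ 0.10000)
m(q) = q (m(q) = q**2/q = q)
G(2) + m(E) = 2 + 1/10 = 21/10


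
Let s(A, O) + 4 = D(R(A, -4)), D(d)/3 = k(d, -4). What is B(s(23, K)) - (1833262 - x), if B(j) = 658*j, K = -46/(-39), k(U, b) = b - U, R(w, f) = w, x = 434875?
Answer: -1454317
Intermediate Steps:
D(d) = -12 - 3*d (D(d) = 3*(-4 - d) = -12 - 3*d)
K = 46/39 (K = -46*(-1/39) = 46/39 ≈ 1.1795)
s(A, O) = -16 - 3*A (s(A, O) = -4 + (-12 - 3*A) = -16 - 3*A)
B(s(23, K)) - (1833262 - x) = 658*(-16 - 3*23) - (1833262 - 1*434875) = 658*(-16 - 69) - (1833262 - 434875) = 658*(-85) - 1*1398387 = -55930 - 1398387 = -1454317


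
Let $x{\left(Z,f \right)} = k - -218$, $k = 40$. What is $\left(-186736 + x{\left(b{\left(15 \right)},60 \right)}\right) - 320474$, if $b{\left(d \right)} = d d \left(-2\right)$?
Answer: $-506952$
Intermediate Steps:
$b{\left(d \right)} = - 2 d^{2}$ ($b{\left(d \right)} = d^{2} \left(-2\right) = - 2 d^{2}$)
$x{\left(Z,f \right)} = 258$ ($x{\left(Z,f \right)} = 40 - -218 = 40 + 218 = 258$)
$\left(-186736 + x{\left(b{\left(15 \right)},60 \right)}\right) - 320474 = \left(-186736 + 258\right) - 320474 = -186478 - 320474 = -506952$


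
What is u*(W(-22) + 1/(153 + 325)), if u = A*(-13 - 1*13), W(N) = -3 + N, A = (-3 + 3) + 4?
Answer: 621348/239 ≈ 2599.8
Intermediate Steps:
A = 4 (A = 0 + 4 = 4)
u = -104 (u = 4*(-13 - 1*13) = 4*(-13 - 13) = 4*(-26) = -104)
u*(W(-22) + 1/(153 + 325)) = -104*((-3 - 22) + 1/(153 + 325)) = -104*(-25 + 1/478) = -104*(-11949/478) = 621348/239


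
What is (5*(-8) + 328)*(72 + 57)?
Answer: 37152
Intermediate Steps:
(5*(-8) + 328)*(72 + 57) = (-40 + 328)*129 = 288*129 = 37152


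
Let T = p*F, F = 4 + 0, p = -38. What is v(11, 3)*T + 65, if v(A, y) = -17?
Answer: 2649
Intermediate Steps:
F = 4
T = -152 (T = -38*4 = -152)
v(11, 3)*T + 65 = -17*(-152) + 65 = 2584 + 65 = 2649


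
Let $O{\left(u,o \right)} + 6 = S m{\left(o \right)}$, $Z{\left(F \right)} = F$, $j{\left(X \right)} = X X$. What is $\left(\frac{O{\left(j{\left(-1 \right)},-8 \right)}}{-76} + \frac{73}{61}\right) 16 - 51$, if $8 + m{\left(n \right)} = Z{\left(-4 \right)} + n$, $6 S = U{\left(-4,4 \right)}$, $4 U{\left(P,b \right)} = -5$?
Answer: $- \frac{109409}{3477} \approx -31.466$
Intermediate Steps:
$U{\left(P,b \right)} = - \frac{5}{4}$ ($U{\left(P,b \right)} = \frac{1}{4} \left(-5\right) = - \frac{5}{4}$)
$S = - \frac{5}{24}$ ($S = \frac{1}{6} \left(- \frac{5}{4}\right) = - \frac{5}{24} \approx -0.20833$)
$j{\left(X \right)} = X^{2}$
$m{\left(n \right)} = -12 + n$ ($m{\left(n \right)} = -8 + \left(-4 + n\right) = -12 + n$)
$O{\left(u,o \right)} = - \frac{7}{2} - \frac{5 o}{24}$ ($O{\left(u,o \right)} = -6 - \frac{5 \left(-12 + o\right)}{24} = -6 - \left(- \frac{5}{2} + \frac{5 o}{24}\right) = - \frac{7}{2} - \frac{5 o}{24}$)
$\left(\frac{O{\left(j{\left(-1 \right)},-8 \right)}}{-76} + \frac{73}{61}\right) 16 - 51 = \left(\frac{- \frac{7}{2} - - \frac{5}{3}}{-76} + \frac{73}{61}\right) 16 - 51 = \left(\left(- \frac{7}{2} + \frac{5}{3}\right) \left(- \frac{1}{76}\right) + 73 \cdot \frac{1}{61}\right) 16 - 51 = \left(\left(- \frac{11}{6}\right) \left(- \frac{1}{76}\right) + \frac{73}{61}\right) 16 - 51 = \left(\frac{11}{456} + \frac{73}{61}\right) 16 - 51 = \frac{33959}{27816} \cdot 16 - 51 = \frac{67918}{3477} - 51 = - \frac{109409}{3477}$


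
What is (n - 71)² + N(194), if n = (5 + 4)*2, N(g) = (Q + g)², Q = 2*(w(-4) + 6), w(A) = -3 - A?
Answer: 46073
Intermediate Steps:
Q = 14 (Q = 2*((-3 - 1*(-4)) + 6) = 2*((-3 + 4) + 6) = 2*(1 + 6) = 2*7 = 14)
N(g) = (14 + g)²
n = 18 (n = 9*2 = 18)
(n - 71)² + N(194) = (18 - 71)² + (14 + 194)² = (-53)² + 208² = 2809 + 43264 = 46073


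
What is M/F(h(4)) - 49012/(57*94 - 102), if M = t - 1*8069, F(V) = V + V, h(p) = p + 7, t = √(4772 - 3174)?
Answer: -2718058/7227 + √1598/22 ≈ -374.28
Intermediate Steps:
t = √1598 ≈ 39.975
h(p) = 7 + p
F(V) = 2*V
M = -8069 + √1598 (M = √1598 - 1*8069 = √1598 - 8069 = -8069 + √1598 ≈ -8029.0)
M/F(h(4)) - 49012/(57*94 - 102) = (-8069 + √1598)/((2*(7 + 4))) - 49012/(57*94 - 102) = (-8069 + √1598)/((2*11)) - 49012/(5358 - 102) = (-8069 + √1598)/22 - 49012/5256 = (-8069 + √1598)*(1/22) - 49012*1/5256 = (-8069/22 + √1598/22) - 12253/1314 = -2718058/7227 + √1598/22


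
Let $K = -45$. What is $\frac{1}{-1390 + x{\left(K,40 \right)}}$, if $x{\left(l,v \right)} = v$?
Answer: $- \frac{1}{1350} \approx -0.00074074$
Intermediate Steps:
$\frac{1}{-1390 + x{\left(K,40 \right)}} = \frac{1}{-1390 + 40} = \frac{1}{-1350} = - \frac{1}{1350}$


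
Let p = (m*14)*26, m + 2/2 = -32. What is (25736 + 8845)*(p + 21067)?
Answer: 313130955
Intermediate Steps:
m = -33 (m = -1 - 32 = -33)
p = -12012 (p = -33*14*26 = -462*26 = -12012)
(25736 + 8845)*(p + 21067) = (25736 + 8845)*(-12012 + 21067) = 34581*9055 = 313130955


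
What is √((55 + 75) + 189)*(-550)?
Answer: -550*√319 ≈ -9823.3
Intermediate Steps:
√((55 + 75) + 189)*(-550) = √(130 + 189)*(-550) = √319*(-550) = -550*√319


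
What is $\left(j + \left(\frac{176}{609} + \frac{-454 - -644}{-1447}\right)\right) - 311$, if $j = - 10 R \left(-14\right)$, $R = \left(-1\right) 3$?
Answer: $- \frac{644035051}{881223} \approx -730.84$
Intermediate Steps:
$R = -3$
$j = -420$ ($j = \left(-10\right) \left(-3\right) \left(-14\right) = 30 \left(-14\right) = -420$)
$\left(j + \left(\frac{176}{609} + \frac{-454 - -644}{-1447}\right)\right) - 311 = \left(-420 + \left(\frac{176}{609} + \frac{-454 - -644}{-1447}\right)\right) - 311 = \left(-420 + \left(176 \cdot \frac{1}{609} + \left(-454 + 644\right) \left(- \frac{1}{1447}\right)\right)\right) - 311 = \left(-420 + \left(\frac{176}{609} + 190 \left(- \frac{1}{1447}\right)\right)\right) - 311 = \left(-420 + \left(\frac{176}{609} - \frac{190}{1447}\right)\right) - 311 = \left(-420 + \frac{138962}{881223}\right) - 311 = - \frac{369974698}{881223} - 311 = - \frac{644035051}{881223}$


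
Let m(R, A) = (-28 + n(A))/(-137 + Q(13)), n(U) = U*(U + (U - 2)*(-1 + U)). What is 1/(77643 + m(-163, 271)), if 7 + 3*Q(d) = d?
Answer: -5/343494 ≈ -1.4556e-5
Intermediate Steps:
Q(d) = -7/3 + d/3
n(U) = U*(U + (-1 + U)*(-2 + U)) (n(U) = U*(U + (-2 + U)*(-1 + U)) = U*(U + (-1 + U)*(-2 + U)))
m(R, A) = 28/135 - A*(2 + A**2 - 2*A)/135 (m(R, A) = (-28 + A*(2 + A**2 - 2*A))/(-137 + (-7/3 + (1/3)*13)) = (-28 + A*(2 + A**2 - 2*A))/(-137 + (-7/3 + 13/3)) = (-28 + A*(2 + A**2 - 2*A))/(-137 + 2) = (-28 + A*(2 + A**2 - 2*A))/(-135) = (-28 + A*(2 + A**2 - 2*A))*(-1/135) = 28/135 - A*(2 + A**2 - 2*A)/135)
1/(77643 + m(-163, 271)) = 1/(77643 + (28/135 - 1/135*271*(2 + 271**2 - 2*271))) = 1/(77643 + (28/135 - 1/135*271*(2 + 73441 - 542))) = 1/(77643 + (28/135 - 1/135*271*72901)) = 1/(77643 + (28/135 - 19756171/135)) = 1/(77643 - 731709/5) = 1/(-343494/5) = -5/343494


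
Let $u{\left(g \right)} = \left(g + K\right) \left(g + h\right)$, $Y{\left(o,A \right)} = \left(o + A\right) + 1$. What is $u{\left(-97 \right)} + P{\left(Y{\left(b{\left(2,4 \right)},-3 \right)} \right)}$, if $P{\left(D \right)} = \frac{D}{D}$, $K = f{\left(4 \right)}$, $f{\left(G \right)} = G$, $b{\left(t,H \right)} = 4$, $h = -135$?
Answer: $21577$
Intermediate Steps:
$K = 4$
$Y{\left(o,A \right)} = 1 + A + o$ ($Y{\left(o,A \right)} = \left(A + o\right) + 1 = 1 + A + o$)
$u{\left(g \right)} = \left(-135 + g\right) \left(4 + g\right)$ ($u{\left(g \right)} = \left(g + 4\right) \left(g - 135\right) = \left(4 + g\right) \left(-135 + g\right) = \left(-135 + g\right) \left(4 + g\right)$)
$P{\left(D \right)} = 1$
$u{\left(-97 \right)} + P{\left(Y{\left(b{\left(2,4 \right)},-3 \right)} \right)} = \left(-540 + \left(-97\right)^{2} - -12707\right) + 1 = \left(-540 + 9409 + 12707\right) + 1 = 21576 + 1 = 21577$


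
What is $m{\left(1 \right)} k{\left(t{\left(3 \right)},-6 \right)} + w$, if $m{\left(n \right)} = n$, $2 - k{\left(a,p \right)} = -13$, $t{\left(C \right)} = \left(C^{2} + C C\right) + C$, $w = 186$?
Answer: $201$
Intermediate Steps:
$t{\left(C \right)} = C + 2 C^{2}$ ($t{\left(C \right)} = \left(C^{2} + C^{2}\right) + C = 2 C^{2} + C = C + 2 C^{2}$)
$k{\left(a,p \right)} = 15$ ($k{\left(a,p \right)} = 2 - -13 = 2 + 13 = 15$)
$m{\left(1 \right)} k{\left(t{\left(3 \right)},-6 \right)} + w = 1 \cdot 15 + 186 = 15 + 186 = 201$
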